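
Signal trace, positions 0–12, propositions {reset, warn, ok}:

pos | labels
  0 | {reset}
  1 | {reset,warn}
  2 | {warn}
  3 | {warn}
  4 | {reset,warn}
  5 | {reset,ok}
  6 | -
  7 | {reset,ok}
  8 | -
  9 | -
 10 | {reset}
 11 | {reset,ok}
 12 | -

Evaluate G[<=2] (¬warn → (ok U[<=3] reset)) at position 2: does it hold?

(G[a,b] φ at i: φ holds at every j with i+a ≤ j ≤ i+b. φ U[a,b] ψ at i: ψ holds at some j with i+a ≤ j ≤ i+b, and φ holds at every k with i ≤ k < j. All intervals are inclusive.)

Check (¬warn → (ok U[<=3] reset)) at every j in [2,4]:
  j=2: antecedent false → ✓
  j=3: antecedent false → ✓
  j=4: antecedent false → ✓
All positions satisfy it → formula holds.

Holds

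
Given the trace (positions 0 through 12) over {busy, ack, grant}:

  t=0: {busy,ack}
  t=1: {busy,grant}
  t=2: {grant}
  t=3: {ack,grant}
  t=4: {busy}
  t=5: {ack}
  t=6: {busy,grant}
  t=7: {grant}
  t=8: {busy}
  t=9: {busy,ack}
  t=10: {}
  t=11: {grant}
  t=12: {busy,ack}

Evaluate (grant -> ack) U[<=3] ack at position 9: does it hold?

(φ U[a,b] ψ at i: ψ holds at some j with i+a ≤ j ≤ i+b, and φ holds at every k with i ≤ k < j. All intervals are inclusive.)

Need some j in [9,12] with ack, and (grant -> ack) at every k in [9,j-1].
  j=9: ack holds; no prefix to check → satisfied.

Yes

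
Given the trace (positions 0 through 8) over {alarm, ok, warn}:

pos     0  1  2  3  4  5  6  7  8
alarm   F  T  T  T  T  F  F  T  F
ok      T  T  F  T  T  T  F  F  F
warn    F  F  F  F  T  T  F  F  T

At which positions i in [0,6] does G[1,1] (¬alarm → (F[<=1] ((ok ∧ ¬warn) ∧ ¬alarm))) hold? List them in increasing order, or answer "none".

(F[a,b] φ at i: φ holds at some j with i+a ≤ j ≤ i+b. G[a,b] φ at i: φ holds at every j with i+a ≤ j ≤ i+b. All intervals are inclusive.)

0, 1, 2, 3, 6

Evaluate at each i in [0,6]:
  i=0: ✓ (all of [1,1])
  i=1: ✓ (all of [2,2])
  i=2: ✓ (all of [3,3])
  i=3: ✓ (all of [4,4])
  i=4: ✗ (fails at j=5)
  i=5: ✗ (fails at j=6)
  i=6: ✓ (all of [7,7])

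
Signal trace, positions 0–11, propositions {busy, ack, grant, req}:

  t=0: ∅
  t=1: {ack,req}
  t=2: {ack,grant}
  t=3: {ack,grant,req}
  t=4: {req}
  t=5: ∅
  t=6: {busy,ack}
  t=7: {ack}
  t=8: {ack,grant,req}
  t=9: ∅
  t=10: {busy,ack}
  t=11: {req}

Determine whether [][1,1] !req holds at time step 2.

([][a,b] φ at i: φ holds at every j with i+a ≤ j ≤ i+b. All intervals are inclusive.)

Check !req at every j in [3,3]:
  j=3: false
Fails at j=3 → formula fails.

False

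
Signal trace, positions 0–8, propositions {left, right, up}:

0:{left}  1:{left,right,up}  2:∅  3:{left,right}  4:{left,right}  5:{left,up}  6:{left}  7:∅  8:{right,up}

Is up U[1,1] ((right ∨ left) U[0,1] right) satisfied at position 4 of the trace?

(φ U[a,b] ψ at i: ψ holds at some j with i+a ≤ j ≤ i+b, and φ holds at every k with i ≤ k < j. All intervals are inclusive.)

No

Need some j in [5,5] with ((right ∨ left) U[0,1] right), and up at every k in [4,j-1].
  j=5: ((right ∨ left) U[0,1] right) — fails.
No j in the window works → until fails.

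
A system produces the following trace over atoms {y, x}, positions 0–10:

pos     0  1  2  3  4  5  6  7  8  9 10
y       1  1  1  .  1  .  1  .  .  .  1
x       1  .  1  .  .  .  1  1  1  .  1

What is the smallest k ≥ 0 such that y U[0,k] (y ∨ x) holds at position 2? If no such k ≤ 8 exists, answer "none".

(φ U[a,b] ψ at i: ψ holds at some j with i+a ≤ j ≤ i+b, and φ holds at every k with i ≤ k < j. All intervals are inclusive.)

0

Need earliest j ≥ 2 with (y ∨ x), and y at every k in [2,j-1].
  j=2: rhs holds (empty prefix). k = 0.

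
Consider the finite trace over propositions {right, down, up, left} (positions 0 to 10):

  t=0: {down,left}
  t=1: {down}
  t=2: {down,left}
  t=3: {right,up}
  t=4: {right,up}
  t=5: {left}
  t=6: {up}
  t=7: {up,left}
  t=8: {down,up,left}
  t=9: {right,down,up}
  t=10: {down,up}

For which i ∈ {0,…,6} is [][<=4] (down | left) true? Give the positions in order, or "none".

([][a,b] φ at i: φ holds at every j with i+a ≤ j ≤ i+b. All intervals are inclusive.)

Evaluate at each i in [0,6]:
  i=0: ✗ (fails at j=3)
  i=1: ✗ (fails at j=3)
  i=2: ✗ (fails at j=3)
  i=3: ✗ (fails at j=3)
  i=4: ✗ (fails at j=4)
  i=5: ✗ (fails at j=6)
  i=6: ✗ (fails at j=6)

none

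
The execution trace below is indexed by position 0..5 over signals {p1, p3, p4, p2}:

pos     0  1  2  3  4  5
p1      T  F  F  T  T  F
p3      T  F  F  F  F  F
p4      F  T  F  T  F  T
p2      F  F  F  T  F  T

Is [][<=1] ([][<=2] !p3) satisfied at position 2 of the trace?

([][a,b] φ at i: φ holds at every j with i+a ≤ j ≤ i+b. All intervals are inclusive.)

Yes

Check [][<=2] !p3 at every j in [2,3]:
  j=2: holds on [2,4]
  j=3: holds on [3,5]
All positions satisfy it → formula holds.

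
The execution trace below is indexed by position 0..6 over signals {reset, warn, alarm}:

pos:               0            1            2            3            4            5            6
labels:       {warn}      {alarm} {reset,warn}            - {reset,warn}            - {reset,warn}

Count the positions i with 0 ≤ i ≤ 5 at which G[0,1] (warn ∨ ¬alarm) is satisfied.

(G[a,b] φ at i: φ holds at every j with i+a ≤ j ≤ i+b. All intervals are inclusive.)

4

Evaluate at each i in [0,5]:
  i=0: ✗ (fails at j=1)
  i=1: ✗ (fails at j=1)
  i=2: ✓ (all of [2,3])
  i=3: ✓ (all of [3,4])
  i=4: ✓ (all of [4,5])
  i=5: ✓ (all of [5,6])
Positions where it holds: {2, 3, 4, 5} → 4.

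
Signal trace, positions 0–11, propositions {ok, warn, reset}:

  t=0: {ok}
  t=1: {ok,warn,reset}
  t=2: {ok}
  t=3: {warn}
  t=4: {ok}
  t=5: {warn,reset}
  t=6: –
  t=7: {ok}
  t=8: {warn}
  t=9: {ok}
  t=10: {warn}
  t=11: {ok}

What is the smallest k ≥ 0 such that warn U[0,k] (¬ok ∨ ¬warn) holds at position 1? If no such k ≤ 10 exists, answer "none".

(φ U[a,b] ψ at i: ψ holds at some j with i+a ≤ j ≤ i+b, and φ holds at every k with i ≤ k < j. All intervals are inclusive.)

1

Need earliest j ≥ 1 with (¬ok ∨ ¬warn), and warn at every k in [1,j-1].
  j=1: rhs fails.
  j=2: rhs holds; lhs holds on [1,1]. k = 1.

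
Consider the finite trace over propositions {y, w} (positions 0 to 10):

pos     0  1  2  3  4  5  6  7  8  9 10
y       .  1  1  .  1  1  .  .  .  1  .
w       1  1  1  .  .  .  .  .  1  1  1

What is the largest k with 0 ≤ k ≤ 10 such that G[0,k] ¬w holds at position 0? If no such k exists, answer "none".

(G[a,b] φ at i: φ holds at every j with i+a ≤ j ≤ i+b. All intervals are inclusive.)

none

¬w must hold from j=0 onward; find where it first fails.
  j=0: fails → no k works.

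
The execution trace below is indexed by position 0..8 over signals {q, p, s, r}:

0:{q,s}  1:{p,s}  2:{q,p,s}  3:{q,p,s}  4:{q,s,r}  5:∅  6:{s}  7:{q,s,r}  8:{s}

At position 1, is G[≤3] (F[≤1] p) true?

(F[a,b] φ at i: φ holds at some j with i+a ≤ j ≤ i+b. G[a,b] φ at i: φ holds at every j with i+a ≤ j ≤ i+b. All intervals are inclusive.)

False

Check F[≤1] p at every j in [1,4]:
  j=1: holds (witness at 1)
  j=2: holds (witness at 2)
  j=3: holds (witness at 3)
  j=4: fails (none in [4,5])
Fails at j=4 → formula fails.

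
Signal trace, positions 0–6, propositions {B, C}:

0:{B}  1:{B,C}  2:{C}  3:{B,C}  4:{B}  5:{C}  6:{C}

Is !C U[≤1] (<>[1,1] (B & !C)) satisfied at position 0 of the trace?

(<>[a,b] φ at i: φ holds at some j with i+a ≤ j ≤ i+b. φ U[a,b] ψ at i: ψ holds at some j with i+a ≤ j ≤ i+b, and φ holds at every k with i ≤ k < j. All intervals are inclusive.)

Need some j in [0,1] with <>[1,1] (B & !C), and !C at every k in [0,j-1].
  j=0: <>[1,1] (B & !C) — fails (none in [1,1]).
  j=1: <>[1,1] (B & !C) — fails (none in [2,2]).
No j in the window works → until fails.

No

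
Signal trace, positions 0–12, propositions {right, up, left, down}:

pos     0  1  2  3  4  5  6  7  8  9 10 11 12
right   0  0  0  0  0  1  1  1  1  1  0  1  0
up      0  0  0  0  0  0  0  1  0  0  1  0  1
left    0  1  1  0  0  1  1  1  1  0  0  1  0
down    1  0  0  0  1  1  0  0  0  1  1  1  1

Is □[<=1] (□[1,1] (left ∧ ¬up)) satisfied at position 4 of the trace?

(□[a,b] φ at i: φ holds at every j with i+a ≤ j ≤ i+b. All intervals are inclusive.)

Yes

Check □[1,1] (left ∧ ¬up) at every j in [4,5]:
  j=4: holds on [5,5]
  j=5: holds on [6,6]
All positions satisfy it → formula holds.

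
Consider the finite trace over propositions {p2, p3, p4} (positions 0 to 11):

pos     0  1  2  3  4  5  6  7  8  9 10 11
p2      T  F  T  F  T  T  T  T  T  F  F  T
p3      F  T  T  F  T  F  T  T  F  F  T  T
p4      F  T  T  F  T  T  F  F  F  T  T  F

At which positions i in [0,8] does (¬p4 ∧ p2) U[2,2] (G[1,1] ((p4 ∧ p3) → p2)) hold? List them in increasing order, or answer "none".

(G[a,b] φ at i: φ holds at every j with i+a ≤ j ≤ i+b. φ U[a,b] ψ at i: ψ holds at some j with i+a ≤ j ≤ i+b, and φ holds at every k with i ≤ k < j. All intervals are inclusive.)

Evaluate at each i in [0,8]:
  i=0: ✗ (lhs fails at k=1 before rhs at j=2)
  i=1: ✗ (lhs fails at k=1 before rhs at j=3)
  i=2: ✗ (lhs fails at k=2 before rhs at j=4)
  i=3: ✗ (lhs fails at k=3 before rhs at j=5)
  i=4: ✗ (lhs fails at k=4 before rhs at j=6)
  i=5: ✗ (lhs fails at k=5 before rhs at j=7)
  i=6: ✓ (rhs at j=8; lhs holds on [6,7])
  i=7: ✗ (no rhs in [9,9])
  i=8: ✗ (lhs fails at k=9 before rhs at j=10)

6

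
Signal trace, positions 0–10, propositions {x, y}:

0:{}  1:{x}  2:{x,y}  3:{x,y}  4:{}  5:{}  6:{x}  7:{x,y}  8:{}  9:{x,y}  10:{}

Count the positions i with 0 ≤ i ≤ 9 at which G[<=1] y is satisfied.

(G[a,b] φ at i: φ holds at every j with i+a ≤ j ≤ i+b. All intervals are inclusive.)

1

Evaluate at each i in [0,9]:
  i=0: ✗ (fails at j=0)
  i=1: ✗ (fails at j=1)
  i=2: ✓ (all of [2,3])
  i=3: ✗ (fails at j=4)
  i=4: ✗ (fails at j=4)
  i=5: ✗ (fails at j=5)
  i=6: ✗ (fails at j=6)
  i=7: ✗ (fails at j=8)
  i=8: ✗ (fails at j=8)
  i=9: ✗ (fails at j=10)
Positions where it holds: {2} → 1.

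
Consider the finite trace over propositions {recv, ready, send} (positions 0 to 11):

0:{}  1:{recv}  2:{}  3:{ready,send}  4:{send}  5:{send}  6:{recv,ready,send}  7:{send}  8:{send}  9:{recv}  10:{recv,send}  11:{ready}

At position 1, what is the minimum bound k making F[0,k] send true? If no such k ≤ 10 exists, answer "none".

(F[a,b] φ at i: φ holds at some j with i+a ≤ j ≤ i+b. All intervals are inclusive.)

Scan j = 1,2,… for send:
  j=1: fails
  j=2: fails
  j=3: holds
First hit at j=3, so smallest k = 3-1 = 2.

2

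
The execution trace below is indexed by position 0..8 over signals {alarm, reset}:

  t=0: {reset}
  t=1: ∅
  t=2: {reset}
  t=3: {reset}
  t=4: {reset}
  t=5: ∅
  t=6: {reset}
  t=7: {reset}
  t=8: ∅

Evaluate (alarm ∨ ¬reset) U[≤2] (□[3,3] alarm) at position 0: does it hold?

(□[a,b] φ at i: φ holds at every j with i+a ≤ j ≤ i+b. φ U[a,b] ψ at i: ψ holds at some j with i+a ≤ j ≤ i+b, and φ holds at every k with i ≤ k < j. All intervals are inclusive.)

Need some j in [0,2] with □[3,3] alarm, and (alarm ∨ ¬reset) at every k in [0,j-1].
  j=0: □[3,3] alarm — fails at 3.
  j=1: □[3,3] alarm — fails at 4.
  j=2: □[3,3] alarm — fails at 5.
No j in the window works → until fails.

No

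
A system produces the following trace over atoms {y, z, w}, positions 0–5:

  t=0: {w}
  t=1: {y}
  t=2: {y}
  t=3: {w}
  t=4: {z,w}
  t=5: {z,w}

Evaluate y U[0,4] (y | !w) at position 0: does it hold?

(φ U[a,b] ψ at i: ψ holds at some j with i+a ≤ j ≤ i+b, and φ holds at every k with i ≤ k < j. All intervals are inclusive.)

Does not hold

Need some j in [0,4] with (y | !w), and y at every k in [0,j-1].
  j=0: (y | !w) false.
  j=1: (y | !w) holds, but y fails at k=0 → not this j.
  j=2: (y | !w) holds, but y fails at k=0 → not this j.
  j=3: (y | !w) false.
  j=4: (y | !w) false.
No j in the window works → until fails.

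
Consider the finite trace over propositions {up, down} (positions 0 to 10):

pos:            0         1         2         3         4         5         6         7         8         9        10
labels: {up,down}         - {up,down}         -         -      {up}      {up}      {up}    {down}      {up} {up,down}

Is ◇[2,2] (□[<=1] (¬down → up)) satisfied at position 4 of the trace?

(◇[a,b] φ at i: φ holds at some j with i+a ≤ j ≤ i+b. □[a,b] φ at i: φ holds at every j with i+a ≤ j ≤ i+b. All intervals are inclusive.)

Check □[<=1] (¬down → up) at each j in [6,6]:
  j=6: holds on [6,7]
Found at j=6 → formula holds.

Yes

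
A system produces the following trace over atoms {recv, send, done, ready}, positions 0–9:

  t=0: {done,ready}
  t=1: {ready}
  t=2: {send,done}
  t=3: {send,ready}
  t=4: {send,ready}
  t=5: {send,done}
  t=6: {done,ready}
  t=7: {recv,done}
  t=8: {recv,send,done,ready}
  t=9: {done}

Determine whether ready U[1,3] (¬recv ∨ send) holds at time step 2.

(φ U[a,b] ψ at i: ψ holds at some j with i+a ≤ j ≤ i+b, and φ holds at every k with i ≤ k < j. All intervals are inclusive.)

Does not hold

Need some j in [3,5] with (¬recv ∨ send), and ready at every k in [2,j-1].
  j=3: (¬recv ∨ send) holds, but ready fails at k=2 → not this j.
  j=4: (¬recv ∨ send) holds, but ready fails at k=2 → not this j.
  j=5: (¬recv ∨ send) holds, but ready fails at k=2 → not this j.
No j in the window works → until fails.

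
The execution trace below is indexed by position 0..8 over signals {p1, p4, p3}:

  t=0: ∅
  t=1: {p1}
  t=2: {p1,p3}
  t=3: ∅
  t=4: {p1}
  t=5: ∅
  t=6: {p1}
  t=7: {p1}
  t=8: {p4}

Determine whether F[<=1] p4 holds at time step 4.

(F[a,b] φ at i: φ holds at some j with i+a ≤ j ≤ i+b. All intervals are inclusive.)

Check p4 at each j in [4,5]:
  j=4: false
  j=5: false
No position in the window satisfies it → formula fails.

Does not hold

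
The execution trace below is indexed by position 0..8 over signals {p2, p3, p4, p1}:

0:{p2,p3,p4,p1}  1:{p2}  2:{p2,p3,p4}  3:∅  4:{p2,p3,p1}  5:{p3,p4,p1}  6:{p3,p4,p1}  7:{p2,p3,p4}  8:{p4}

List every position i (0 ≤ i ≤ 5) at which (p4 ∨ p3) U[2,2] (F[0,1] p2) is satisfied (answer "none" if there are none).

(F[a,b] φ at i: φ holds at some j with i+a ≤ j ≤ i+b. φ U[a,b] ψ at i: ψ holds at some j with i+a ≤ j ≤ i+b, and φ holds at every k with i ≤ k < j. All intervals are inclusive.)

4, 5

Evaluate at each i in [0,5]:
  i=0: ✗ (lhs fails at k=1 before rhs at j=2)
  i=1: ✗ (lhs fails at k=1 before rhs at j=3)
  i=2: ✗ (lhs fails at k=3 before rhs at j=4)
  i=3: ✗ (no rhs in [5,5])
  i=4: ✓ (rhs at j=6; lhs holds on [4,5])
  i=5: ✓ (rhs at j=7; lhs holds on [5,6])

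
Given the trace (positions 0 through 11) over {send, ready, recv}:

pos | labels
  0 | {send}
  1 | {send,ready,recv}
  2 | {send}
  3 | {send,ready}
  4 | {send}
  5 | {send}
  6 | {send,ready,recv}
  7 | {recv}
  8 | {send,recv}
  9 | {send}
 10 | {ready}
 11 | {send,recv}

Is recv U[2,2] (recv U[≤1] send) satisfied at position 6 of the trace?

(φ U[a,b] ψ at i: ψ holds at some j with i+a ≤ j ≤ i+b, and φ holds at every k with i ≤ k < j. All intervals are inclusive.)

True

Need some j in [8,8] with (recv U[≤1] send), and recv at every k in [6,j-1].
  j=8: (recv U[≤1] send) holds; recv holds at every k in [6,7] → satisfied.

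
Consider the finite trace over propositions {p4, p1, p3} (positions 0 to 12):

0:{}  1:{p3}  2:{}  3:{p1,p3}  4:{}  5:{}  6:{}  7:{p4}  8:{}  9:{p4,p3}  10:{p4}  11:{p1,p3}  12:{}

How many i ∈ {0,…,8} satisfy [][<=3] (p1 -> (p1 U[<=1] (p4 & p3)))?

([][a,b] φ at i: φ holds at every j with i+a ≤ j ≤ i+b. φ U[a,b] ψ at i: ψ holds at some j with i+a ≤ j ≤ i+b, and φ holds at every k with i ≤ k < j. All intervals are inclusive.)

Evaluate at each i in [0,8]:
  i=0: ✗ (fails at j=3)
  i=1: ✗ (fails at j=3)
  i=2: ✗ (fails at j=3)
  i=3: ✗ (fails at j=3)
  i=4: ✓ (all of [4,7])
  i=5: ✓ (all of [5,8])
  i=6: ✓ (all of [6,9])
  i=7: ✓ (all of [7,10])
  i=8: ✗ (fails at j=11)
Positions where it holds: {4, 5, 6, 7} → 4.

4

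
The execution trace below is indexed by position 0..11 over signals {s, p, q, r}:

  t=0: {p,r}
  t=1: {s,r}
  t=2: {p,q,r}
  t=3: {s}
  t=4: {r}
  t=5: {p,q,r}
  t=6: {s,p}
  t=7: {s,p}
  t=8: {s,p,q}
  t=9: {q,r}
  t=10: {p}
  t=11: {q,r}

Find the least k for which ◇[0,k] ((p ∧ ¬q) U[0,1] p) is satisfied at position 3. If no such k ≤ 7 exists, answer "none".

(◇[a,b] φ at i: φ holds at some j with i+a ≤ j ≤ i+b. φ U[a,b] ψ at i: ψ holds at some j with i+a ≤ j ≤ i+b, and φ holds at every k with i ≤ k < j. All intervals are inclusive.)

Scan j = 3,4,… for ((p ∧ ¬q) U[0,1] p):
  j=3: fails
  j=4: fails
  j=5: holds
First hit at j=5, so smallest k = 5-3 = 2.

2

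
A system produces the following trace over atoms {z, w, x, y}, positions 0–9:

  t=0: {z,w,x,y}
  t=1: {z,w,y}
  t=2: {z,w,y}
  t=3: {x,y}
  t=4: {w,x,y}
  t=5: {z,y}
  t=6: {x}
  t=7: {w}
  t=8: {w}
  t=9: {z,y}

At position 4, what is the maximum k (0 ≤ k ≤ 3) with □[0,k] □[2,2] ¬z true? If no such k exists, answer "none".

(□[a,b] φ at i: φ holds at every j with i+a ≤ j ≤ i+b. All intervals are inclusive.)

2

□[2,2] ¬z must hold from j=4 onward; find where it first fails.
  j=4: holds
  j=5: holds
  j=6: holds
  j=7: fails
Holds on [4,6], so largest k = 2.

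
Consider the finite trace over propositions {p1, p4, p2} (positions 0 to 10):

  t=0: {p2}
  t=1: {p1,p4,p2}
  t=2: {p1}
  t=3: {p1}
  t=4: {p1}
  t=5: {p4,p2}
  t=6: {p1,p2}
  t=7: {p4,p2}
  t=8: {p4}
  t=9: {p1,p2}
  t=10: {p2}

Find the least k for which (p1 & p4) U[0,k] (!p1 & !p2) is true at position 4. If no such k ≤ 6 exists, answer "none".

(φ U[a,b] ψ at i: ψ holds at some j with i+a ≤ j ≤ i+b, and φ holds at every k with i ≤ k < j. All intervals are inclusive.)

Need earliest j ≥ 4 with (!p1 & !p2), and (p1 & p4) at every k in [4,j-1].
  j=4: rhs fails.
  j=5: rhs fails.
  j=6: rhs fails.
  j=7: rhs fails.
  j=8: rhs holds but lhs fails at k=4.
  j=9: rhs fails.
  j=10: rhs fails.
No witness within the range → none.

none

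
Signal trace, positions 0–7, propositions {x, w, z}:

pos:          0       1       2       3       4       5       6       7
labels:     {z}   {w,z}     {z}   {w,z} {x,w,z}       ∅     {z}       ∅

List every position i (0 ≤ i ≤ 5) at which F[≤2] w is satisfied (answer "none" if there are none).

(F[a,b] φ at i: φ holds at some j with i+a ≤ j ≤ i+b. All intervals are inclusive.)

0, 1, 2, 3, 4

Evaluate at each i in [0,5]:
  i=0: ✓ (witness j=1)
  i=1: ✓ (witness j=1)
  i=2: ✓ (witness j=3)
  i=3: ✓ (witness j=3)
  i=4: ✓ (witness j=4)
  i=5: ✗ (none in [5,7])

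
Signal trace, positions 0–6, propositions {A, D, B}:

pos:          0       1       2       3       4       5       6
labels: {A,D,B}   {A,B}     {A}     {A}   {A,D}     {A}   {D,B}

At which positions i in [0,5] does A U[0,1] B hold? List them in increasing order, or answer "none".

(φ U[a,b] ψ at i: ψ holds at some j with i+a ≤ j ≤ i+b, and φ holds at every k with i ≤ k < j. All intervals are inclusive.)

Evaluate at each i in [0,5]:
  i=0: ✓ (rhs at j=0)
  i=1: ✓ (rhs at j=1)
  i=2: ✗ (no rhs in [2,3])
  i=3: ✗ (no rhs in [3,4])
  i=4: ✗ (no rhs in [4,5])
  i=5: ✓ (rhs at j=6; lhs holds on [5,5])

0, 1, 5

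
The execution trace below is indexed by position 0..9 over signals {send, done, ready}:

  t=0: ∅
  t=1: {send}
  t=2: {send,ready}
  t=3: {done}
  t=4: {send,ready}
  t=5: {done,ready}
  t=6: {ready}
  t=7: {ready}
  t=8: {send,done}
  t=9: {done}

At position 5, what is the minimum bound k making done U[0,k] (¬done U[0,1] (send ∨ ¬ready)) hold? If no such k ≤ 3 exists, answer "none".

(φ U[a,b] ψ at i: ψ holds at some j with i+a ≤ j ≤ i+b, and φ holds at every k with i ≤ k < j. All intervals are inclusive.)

none

Need earliest j ≥ 5 with (¬done U[0,1] (send ∨ ¬ready)), and done at every k in [5,j-1].
  j=5: rhs fails.
  j=6: rhs fails.
  j=7: rhs holds but lhs fails at k=6.
  j=8: rhs holds but lhs fails at k=6.
No witness within the range → none.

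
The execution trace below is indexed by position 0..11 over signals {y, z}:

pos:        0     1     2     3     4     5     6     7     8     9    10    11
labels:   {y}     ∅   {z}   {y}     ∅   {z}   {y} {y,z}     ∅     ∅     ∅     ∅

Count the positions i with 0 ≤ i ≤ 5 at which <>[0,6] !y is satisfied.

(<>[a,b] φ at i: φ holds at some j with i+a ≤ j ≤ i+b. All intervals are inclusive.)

6

Evaluate at each i in [0,5]:
  i=0: ✓ (witness j=1)
  i=1: ✓ (witness j=1)
  i=2: ✓ (witness j=2)
  i=3: ✓ (witness j=4)
  i=4: ✓ (witness j=4)
  i=5: ✓ (witness j=5)
Positions where it holds: {0, 1, 2, 3, 4, 5} → 6.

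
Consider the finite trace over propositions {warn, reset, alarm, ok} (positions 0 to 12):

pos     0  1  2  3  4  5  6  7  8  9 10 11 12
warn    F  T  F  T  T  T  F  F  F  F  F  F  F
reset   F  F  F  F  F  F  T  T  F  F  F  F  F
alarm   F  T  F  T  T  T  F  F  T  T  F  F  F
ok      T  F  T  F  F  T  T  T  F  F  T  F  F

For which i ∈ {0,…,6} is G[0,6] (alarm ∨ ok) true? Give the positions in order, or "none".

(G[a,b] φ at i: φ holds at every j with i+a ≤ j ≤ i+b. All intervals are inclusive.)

Evaluate at each i in [0,6]:
  i=0: ✓ (all of [0,6])
  i=1: ✓ (all of [1,7])
  i=2: ✓ (all of [2,8])
  i=3: ✓ (all of [3,9])
  i=4: ✓ (all of [4,10])
  i=5: ✗ (fails at j=11)
  i=6: ✗ (fails at j=11)

0, 1, 2, 3, 4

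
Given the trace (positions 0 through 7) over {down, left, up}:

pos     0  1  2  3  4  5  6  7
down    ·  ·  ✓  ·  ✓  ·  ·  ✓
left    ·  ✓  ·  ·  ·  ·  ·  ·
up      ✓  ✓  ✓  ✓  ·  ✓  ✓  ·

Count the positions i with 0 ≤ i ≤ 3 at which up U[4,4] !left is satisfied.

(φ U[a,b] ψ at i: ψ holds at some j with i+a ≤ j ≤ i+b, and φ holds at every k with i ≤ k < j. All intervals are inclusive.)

Evaluate at each i in [0,3]:
  i=0: ✓ (rhs at j=4; lhs holds on [0,3])
  i=1: ✗ (lhs fails at k=4 before rhs at j=5)
  i=2: ✗ (lhs fails at k=4 before rhs at j=6)
  i=3: ✗ (lhs fails at k=4 before rhs at j=7)
Positions where it holds: {0} → 1.

1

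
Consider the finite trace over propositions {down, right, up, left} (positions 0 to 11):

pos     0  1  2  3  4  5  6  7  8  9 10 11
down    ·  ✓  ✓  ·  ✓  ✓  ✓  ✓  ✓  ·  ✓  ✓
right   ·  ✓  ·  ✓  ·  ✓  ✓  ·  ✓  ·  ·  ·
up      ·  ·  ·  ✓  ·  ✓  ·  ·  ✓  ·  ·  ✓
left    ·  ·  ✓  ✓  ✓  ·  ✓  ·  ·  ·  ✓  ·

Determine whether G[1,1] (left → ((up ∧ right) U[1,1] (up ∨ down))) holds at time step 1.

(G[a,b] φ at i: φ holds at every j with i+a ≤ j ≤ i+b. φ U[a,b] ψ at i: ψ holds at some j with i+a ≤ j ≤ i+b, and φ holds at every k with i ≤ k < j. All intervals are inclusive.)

False

Check (left → ((up ∧ right) U[1,1] (up ∨ down))) at every j in [2,2]:
  j=2: antecedent true; consequent fails → ✗
Fails at j=2 → formula fails.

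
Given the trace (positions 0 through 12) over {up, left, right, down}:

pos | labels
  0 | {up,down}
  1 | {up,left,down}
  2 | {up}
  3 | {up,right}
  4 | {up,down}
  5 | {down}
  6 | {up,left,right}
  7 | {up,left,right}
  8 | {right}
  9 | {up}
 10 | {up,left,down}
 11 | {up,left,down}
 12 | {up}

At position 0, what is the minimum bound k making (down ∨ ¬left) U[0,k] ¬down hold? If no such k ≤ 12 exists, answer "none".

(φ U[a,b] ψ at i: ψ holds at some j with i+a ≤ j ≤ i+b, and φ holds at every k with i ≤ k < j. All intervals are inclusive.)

2

Need earliest j ≥ 0 with ¬down, and (down ∨ ¬left) at every k in [0,j-1].
  j=0: rhs fails.
  j=1: rhs fails.
  j=2: rhs holds; lhs holds on [0,1]. k = 2.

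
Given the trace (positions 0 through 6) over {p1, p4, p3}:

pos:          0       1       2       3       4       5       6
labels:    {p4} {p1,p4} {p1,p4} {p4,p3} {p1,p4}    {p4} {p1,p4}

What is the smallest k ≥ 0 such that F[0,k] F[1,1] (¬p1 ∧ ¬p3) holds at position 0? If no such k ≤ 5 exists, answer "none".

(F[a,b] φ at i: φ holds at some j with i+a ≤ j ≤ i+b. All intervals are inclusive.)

Scan j = 0,1,… for F[1,1] (¬p1 ∧ ¬p3):
  j=0: fails
  j=1: fails
  j=2: fails
  j=3: fails
  j=4: holds
First hit at j=4, so smallest k = 4-0 = 4.

4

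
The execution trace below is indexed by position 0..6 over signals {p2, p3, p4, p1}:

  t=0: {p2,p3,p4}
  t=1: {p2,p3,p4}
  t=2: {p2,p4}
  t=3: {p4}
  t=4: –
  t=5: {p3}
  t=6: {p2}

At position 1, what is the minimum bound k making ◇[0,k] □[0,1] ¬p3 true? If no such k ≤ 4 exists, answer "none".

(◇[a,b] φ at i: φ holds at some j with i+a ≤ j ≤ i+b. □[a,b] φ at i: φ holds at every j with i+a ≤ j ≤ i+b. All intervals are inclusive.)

1

Scan j = 1,2,… for □[0,1] ¬p3:
  j=1: fails
  j=2: holds
First hit at j=2, so smallest k = 2-1 = 1.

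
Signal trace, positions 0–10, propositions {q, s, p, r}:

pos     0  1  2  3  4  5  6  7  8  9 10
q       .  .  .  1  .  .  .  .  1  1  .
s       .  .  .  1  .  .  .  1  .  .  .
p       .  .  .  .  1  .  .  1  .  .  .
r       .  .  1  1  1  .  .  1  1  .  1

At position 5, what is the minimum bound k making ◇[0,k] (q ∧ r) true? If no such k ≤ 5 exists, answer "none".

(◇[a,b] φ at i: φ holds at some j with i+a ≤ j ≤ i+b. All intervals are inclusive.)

3

Scan j = 5,6,… for (q ∧ r):
  j=5: fails
  j=6: fails
  j=7: fails
  j=8: holds
First hit at j=8, so smallest k = 8-5 = 3.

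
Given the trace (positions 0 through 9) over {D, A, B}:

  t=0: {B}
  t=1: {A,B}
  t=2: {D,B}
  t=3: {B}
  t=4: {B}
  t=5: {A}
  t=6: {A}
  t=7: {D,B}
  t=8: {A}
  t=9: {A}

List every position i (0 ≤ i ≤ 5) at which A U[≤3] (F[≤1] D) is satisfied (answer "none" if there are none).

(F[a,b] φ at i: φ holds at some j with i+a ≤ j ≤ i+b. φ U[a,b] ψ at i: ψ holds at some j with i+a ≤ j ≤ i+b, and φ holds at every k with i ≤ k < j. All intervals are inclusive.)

Evaluate at each i in [0,5]:
  i=0: ✗ (lhs fails at k=0 before rhs at j=1)
  i=1: ✓ (rhs at j=1)
  i=2: ✓ (rhs at j=2)
  i=3: ✗ (lhs fails at k=3 before rhs at j=6)
  i=4: ✗ (lhs fails at k=4 before rhs at j=6)
  i=5: ✓ (rhs at j=6; lhs holds on [5,5])

1, 2, 5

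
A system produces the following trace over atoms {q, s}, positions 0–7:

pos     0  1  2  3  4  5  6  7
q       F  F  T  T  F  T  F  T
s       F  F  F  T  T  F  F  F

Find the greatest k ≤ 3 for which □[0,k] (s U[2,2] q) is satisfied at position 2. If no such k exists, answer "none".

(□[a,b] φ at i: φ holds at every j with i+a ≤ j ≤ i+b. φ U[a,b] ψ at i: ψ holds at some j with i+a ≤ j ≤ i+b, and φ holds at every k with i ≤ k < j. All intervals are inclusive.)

none

(s U[2,2] q) must hold from j=2 onward; find where it first fails.
  j=2: fails → no k works.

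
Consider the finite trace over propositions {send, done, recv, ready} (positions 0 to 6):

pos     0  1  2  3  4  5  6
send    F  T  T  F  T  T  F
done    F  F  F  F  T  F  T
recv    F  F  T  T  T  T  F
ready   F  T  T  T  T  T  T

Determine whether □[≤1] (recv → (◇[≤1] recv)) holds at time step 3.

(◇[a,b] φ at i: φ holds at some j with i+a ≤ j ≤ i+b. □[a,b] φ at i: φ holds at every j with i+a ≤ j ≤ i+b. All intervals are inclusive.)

Check (recv → (◇[≤1] recv)) at every j in [3,4]:
  j=3: antecedent true; consequent holds (witness at 3) → ✓
  j=4: antecedent true; consequent holds (witness at 4) → ✓
All positions satisfy it → formula holds.

Holds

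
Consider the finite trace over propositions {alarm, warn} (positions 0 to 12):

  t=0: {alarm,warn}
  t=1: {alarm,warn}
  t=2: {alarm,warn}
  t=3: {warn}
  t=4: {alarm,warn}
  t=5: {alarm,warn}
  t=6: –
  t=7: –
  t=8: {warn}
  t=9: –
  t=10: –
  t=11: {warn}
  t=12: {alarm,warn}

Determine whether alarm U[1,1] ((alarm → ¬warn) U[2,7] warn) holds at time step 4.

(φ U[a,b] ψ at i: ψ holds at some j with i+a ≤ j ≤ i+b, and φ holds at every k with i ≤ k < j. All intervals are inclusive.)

Need some j in [5,5] with ((alarm → ¬warn) U[2,7] warn), and alarm at every k in [4,j-1].
  j=5: ((alarm → ¬warn) U[2,7] warn) — fails.
No j in the window works → until fails.

No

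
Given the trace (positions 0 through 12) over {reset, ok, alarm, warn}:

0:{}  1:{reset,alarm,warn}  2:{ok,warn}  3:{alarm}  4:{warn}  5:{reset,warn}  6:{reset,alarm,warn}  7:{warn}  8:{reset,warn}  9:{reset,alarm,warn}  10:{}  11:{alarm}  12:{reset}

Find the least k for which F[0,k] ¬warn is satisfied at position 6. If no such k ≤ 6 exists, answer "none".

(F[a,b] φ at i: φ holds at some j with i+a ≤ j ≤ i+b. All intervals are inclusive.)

Scan j = 6,7,… for ¬warn:
  j=6: fails
  j=7: fails
  j=8: fails
  j=9: fails
  j=10: holds
First hit at j=10, so smallest k = 10-6 = 4.

4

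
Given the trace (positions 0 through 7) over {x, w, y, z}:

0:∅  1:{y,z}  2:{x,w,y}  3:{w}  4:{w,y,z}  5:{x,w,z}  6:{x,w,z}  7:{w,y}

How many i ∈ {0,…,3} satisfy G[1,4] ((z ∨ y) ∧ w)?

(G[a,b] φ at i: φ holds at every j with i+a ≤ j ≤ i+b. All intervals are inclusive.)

Evaluate at each i in [0,3]:
  i=0: ✗ (fails at j=1)
  i=1: ✗ (fails at j=3)
  i=2: ✗ (fails at j=3)
  i=3: ✓ (all of [4,7])
Positions where it holds: {3} → 1.

1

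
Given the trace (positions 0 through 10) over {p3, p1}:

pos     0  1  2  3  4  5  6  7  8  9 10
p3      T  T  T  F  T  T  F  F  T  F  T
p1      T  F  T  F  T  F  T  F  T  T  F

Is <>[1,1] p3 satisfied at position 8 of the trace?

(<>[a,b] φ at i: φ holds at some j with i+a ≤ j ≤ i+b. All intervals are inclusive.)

Check p3 at each j in [9,9]:
  j=9: false
No position in the window satisfies it → formula fails.

No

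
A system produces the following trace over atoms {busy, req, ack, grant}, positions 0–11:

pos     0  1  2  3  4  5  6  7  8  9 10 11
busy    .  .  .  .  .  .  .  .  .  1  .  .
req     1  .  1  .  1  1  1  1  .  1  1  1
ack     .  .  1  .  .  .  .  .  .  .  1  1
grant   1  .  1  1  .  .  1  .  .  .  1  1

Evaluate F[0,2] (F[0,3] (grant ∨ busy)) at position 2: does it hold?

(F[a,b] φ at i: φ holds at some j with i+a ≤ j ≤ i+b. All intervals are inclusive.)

True

Check F[0,3] (grant ∨ busy) at each j in [2,4]:
  j=2: holds (witness at 2)
  j=3: holds (witness at 3)
  j=4: holds (witness at 6)
Found at j=2 → formula holds.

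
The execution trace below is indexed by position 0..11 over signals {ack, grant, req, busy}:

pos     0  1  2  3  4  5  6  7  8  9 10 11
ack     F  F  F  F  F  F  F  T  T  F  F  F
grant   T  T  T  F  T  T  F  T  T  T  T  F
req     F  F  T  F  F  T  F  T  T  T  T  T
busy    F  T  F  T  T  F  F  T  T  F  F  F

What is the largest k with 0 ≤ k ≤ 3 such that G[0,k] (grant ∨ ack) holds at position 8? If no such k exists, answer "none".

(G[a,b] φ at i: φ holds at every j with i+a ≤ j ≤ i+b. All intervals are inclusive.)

(grant ∨ ack) must hold from j=8 onward; find where it first fails.
  j=8: holds
  j=9: holds
  j=10: holds
  j=11: fails
Holds on [8,10], so largest k = 2.

2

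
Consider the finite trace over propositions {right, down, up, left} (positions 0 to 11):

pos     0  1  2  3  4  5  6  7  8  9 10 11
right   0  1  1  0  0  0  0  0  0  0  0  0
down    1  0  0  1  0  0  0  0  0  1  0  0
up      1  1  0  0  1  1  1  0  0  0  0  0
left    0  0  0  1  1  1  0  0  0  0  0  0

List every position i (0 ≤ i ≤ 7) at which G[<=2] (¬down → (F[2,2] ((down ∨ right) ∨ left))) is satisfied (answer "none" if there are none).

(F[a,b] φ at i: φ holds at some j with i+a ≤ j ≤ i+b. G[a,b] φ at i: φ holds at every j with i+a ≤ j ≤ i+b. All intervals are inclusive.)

Evaluate at each i in [0,7]:
  i=0: ✓ (all of [0,2])
  i=1: ✓ (all of [1,3])
  i=2: ✗ (fails at j=4)
  i=3: ✗ (fails at j=4)
  i=4: ✗ (fails at j=4)
  i=5: ✗ (fails at j=5)
  i=6: ✗ (fails at j=6)
  i=7: ✗ (fails at j=8)

0, 1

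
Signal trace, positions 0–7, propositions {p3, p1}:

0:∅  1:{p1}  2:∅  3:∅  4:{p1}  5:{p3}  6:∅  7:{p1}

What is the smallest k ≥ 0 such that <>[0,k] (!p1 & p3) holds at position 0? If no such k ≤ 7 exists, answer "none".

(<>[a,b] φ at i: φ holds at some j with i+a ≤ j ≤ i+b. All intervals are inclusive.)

Scan j = 0,1,… for (!p1 & p3):
  j=0: fails
  j=1: fails
  j=2: fails
  j=3: fails
  j=4: fails
  j=5: holds
First hit at j=5, so smallest k = 5-0 = 5.

5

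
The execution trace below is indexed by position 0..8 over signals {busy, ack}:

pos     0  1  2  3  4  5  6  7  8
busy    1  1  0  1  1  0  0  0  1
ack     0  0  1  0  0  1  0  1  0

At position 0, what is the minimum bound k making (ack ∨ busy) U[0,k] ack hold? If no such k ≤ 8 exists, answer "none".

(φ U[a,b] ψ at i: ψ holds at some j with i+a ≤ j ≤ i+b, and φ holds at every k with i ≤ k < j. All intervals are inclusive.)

Need earliest j ≥ 0 with ack, and (ack ∨ busy) at every k in [0,j-1].
  j=0: rhs fails.
  j=1: rhs fails.
  j=2: rhs holds; lhs holds on [0,1]. k = 2.

2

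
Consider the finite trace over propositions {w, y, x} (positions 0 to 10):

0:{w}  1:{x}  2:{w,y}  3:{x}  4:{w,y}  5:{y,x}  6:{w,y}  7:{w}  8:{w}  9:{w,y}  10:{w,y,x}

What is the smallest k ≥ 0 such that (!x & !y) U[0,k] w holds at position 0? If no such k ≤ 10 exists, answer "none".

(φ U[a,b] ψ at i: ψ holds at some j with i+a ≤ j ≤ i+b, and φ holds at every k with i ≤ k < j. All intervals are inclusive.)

Need earliest j ≥ 0 with w, and (!x & !y) at every k in [0,j-1].
  j=0: rhs holds (empty prefix). k = 0.

0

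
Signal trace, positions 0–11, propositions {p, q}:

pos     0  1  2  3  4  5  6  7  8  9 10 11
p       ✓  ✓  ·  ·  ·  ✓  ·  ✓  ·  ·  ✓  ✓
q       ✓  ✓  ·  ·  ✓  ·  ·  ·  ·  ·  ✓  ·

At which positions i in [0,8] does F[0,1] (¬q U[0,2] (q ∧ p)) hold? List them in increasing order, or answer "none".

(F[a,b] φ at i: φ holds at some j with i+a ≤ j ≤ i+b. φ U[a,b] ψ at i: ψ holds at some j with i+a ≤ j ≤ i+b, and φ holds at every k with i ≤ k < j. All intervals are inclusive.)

Evaluate at each i in [0,8]:
  i=0: ✓ (witness j=0)
  i=1: ✓ (witness j=1)
  i=2: ✗ (none in [2,3])
  i=3: ✗ (none in [3,4])
  i=4: ✗ (none in [4,5])
  i=5: ✗ (none in [5,6])
  i=6: ✗ (none in [6,7])
  i=7: ✓ (witness j=8)
  i=8: ✓ (witness j=8)

0, 1, 7, 8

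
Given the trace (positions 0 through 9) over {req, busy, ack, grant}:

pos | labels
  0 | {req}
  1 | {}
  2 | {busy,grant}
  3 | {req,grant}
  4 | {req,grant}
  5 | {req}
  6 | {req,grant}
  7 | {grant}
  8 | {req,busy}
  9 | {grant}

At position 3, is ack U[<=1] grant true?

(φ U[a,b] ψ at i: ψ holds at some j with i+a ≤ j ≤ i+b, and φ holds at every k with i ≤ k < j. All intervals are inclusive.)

Yes

Need some j in [3,4] with grant, and ack at every k in [3,j-1].
  j=3: grant holds; no prefix to check → satisfied.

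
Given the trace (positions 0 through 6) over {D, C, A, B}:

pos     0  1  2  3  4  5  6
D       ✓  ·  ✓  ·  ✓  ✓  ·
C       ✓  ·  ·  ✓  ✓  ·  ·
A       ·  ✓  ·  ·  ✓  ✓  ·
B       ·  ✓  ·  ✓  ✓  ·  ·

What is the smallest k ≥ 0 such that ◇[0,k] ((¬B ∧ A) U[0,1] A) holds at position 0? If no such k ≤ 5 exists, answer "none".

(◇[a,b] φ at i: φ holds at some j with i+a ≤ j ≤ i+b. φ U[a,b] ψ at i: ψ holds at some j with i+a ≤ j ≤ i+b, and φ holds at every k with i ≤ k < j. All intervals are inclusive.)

1

Scan j = 0,1,… for ((¬B ∧ A) U[0,1] A):
  j=0: fails
  j=1: holds
First hit at j=1, so smallest k = 1-0 = 1.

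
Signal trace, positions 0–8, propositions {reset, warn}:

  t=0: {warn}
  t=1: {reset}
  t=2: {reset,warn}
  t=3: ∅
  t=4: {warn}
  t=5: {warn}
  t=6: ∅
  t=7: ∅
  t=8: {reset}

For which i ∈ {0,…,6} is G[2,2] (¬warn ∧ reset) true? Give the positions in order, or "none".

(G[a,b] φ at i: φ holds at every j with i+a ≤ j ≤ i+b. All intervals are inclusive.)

6

Evaluate at each i in [0,6]:
  i=0: ✗ (fails at j=2)
  i=1: ✗ (fails at j=3)
  i=2: ✗ (fails at j=4)
  i=3: ✗ (fails at j=5)
  i=4: ✗ (fails at j=6)
  i=5: ✗ (fails at j=7)
  i=6: ✓ (all of [8,8])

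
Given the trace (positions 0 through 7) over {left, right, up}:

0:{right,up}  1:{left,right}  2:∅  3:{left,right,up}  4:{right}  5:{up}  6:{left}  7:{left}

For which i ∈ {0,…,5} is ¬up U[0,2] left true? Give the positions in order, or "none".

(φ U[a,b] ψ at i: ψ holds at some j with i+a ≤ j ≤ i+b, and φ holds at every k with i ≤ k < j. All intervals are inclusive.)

1, 2, 3

Evaluate at each i in [0,5]:
  i=0: ✗ (lhs fails at k=0 before rhs at j=1)
  i=1: ✓ (rhs at j=1)
  i=2: ✓ (rhs at j=3; lhs holds on [2,2])
  i=3: ✓ (rhs at j=3)
  i=4: ✗ (lhs fails at k=5 before rhs at j=6)
  i=5: ✗ (lhs fails at k=5 before rhs at j=6)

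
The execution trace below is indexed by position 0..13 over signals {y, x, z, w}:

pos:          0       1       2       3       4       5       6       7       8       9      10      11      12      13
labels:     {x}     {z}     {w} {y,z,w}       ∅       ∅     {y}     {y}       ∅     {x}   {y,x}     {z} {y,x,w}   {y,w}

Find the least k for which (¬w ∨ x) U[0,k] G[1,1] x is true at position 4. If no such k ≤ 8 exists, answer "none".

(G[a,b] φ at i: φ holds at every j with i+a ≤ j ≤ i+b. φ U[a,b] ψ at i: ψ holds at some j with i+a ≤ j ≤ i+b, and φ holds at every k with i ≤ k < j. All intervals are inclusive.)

4

Need earliest j ≥ 4 with G[1,1] x, and (¬w ∨ x) at every k in [4,j-1].
  j=4: rhs fails.
  j=5: rhs fails.
  j=6: rhs fails.
  j=7: rhs fails.
  j=8: rhs holds; lhs holds on [4,7]. k = 4.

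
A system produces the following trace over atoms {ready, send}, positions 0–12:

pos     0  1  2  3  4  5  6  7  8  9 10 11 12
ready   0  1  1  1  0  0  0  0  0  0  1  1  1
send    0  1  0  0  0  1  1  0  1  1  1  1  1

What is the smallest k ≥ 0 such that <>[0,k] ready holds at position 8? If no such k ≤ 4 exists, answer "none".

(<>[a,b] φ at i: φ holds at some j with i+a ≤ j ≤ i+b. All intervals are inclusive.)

Scan j = 8,9,… for ready:
  j=8: fails
  j=9: fails
  j=10: holds
First hit at j=10, so smallest k = 10-8 = 2.

2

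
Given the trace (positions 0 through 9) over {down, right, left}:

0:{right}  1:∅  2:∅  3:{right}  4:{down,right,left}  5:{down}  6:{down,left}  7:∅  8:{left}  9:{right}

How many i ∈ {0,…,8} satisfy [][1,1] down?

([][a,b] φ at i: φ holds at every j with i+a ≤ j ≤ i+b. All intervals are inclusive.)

3

Evaluate at each i in [0,8]:
  i=0: ✗ (fails at j=1)
  i=1: ✗ (fails at j=2)
  i=2: ✗ (fails at j=3)
  i=3: ✓ (all of [4,4])
  i=4: ✓ (all of [5,5])
  i=5: ✓ (all of [6,6])
  i=6: ✗ (fails at j=7)
  i=7: ✗ (fails at j=8)
  i=8: ✗ (fails at j=9)
Positions where it holds: {3, 4, 5} → 3.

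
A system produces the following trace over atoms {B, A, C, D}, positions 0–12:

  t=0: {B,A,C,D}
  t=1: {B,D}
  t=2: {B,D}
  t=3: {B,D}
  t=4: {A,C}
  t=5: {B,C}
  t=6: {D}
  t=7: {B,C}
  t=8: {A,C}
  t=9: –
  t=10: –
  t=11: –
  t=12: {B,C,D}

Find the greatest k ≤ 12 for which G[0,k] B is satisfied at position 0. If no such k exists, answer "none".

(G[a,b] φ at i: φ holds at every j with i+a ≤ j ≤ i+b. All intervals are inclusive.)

3

B must hold from j=0 onward; find where it first fails.
  j=0: holds
  j=1: holds
  j=2: holds
  j=3: holds
  j=4: fails
Holds on [0,3], so largest k = 3.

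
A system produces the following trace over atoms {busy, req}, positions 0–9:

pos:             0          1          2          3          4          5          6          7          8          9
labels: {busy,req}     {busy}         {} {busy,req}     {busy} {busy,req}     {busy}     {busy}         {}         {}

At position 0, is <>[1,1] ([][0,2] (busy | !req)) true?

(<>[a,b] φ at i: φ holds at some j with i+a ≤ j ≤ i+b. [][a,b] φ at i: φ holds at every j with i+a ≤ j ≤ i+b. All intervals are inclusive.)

Yes

Check [][0,2] (busy | !req) at each j in [1,1]:
  j=1: holds on [1,3]
Found at j=1 → formula holds.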